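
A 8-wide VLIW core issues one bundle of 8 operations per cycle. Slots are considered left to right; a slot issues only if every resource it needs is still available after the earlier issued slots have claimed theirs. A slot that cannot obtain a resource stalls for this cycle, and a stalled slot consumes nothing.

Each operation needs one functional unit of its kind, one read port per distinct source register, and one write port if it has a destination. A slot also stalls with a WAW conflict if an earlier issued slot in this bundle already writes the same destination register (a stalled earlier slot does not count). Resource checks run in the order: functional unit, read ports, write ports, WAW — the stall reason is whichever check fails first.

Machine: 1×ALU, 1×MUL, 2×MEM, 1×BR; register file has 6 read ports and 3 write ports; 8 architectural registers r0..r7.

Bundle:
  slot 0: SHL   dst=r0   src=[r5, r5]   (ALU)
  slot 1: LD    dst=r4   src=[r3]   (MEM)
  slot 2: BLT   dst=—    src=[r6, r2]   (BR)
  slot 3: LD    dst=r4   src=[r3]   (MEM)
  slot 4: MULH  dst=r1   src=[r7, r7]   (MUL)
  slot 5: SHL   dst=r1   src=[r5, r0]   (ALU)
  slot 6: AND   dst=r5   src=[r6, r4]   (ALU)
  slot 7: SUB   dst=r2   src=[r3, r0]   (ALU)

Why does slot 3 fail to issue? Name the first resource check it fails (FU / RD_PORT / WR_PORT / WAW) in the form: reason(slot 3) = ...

[0] ALU needs rd=1 wr=1: ok; after: ALU=0 MUL=1 MEM=2 BR=1, R=5, W=2
[1] MEM needs rd=1 wr=1: ok; after: ALU=0 MUL=1 MEM=1 BR=1, R=4, W=1
[2] BR needs rd=2 wr=0: ok; after: ALU=0 MUL=1 MEM=1 BR=0, R=2, W=1
[3] MEM needs rd=1 wr=1: WAW; after: ALU=0 MUL=1 MEM=1 BR=0, R=2, W=1
[4] MUL needs rd=1 wr=1: ok; after: ALU=0 MUL=0 MEM=1 BR=0, R=1, W=0
[5] ALU needs rd=2 wr=1: FU; after: ALU=0 MUL=0 MEM=1 BR=0, R=1, W=0
[6] ALU needs rd=2 wr=1: FU; after: ALU=0 MUL=0 MEM=1 BR=0, R=1, W=0
[7] ALU needs rd=2 wr=1: FU; after: ALU=0 MUL=0 MEM=1 BR=0, R=1, W=0

reason(slot 3) = WAW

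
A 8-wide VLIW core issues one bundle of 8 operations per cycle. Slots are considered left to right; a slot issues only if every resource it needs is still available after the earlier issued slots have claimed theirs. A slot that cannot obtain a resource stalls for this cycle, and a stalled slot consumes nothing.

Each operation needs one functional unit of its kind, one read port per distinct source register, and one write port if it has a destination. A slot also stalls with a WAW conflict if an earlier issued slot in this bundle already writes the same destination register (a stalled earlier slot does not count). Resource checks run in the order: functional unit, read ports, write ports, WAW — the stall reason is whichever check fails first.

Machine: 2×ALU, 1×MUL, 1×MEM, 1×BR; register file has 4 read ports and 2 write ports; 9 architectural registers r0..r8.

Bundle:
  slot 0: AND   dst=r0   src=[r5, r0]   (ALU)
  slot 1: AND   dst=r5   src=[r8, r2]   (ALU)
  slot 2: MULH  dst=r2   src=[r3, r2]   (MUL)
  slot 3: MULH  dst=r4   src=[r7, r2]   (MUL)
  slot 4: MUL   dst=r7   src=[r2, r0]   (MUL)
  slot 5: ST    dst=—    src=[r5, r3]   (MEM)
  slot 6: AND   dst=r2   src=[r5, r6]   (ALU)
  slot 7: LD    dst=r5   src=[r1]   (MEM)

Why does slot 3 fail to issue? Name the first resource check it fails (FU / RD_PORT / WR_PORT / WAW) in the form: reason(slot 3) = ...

#0 ALU src=r5,r0 dispatched  <A:1 Mu:1 Ld:1 B:1 rd:2 wr:1>
#1 ALU src=r8,r2 dispatched  <A:0 Mu:1 Ld:1 B:1 rd:0 wr:0>
#2 MUL src=r3,r2 held:RD_PORT  <A:0 Mu:1 Ld:1 B:1 rd:0 wr:0>
#3 MUL src=r7,r2 held:RD_PORT  <A:0 Mu:1 Ld:1 B:1 rd:0 wr:0>
#4 MUL src=r2,r0 held:RD_PORT  <A:0 Mu:1 Ld:1 B:1 rd:0 wr:0>
#5 MEM src=r5,r3 held:RD_PORT  <A:0 Mu:1 Ld:1 B:1 rd:0 wr:0>
#6 ALU src=r5,r6 held:FU  <A:0 Mu:1 Ld:1 B:1 rd:0 wr:0>
#7 MEM src=r1 held:RD_PORT  <A:0 Mu:1 Ld:1 B:1 rd:0 wr:0>

reason(slot 3) = RD_PORT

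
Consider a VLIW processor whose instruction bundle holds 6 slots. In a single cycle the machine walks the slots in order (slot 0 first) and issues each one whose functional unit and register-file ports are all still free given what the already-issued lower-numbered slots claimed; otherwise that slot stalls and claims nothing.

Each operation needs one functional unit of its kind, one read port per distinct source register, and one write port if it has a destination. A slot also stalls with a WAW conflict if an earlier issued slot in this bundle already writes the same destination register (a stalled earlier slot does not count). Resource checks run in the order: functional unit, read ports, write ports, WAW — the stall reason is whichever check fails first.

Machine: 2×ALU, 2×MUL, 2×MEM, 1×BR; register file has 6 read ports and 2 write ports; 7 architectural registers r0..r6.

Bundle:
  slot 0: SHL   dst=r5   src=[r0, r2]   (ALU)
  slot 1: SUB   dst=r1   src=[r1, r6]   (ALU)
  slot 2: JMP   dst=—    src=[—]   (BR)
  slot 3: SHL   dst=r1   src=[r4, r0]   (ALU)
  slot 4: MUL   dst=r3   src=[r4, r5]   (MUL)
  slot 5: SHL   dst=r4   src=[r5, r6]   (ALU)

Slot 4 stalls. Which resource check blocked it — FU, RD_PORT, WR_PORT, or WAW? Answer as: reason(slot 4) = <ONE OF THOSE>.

#0 ALU src=r0,r2 dispatched  <A:1 Mu:2 Ld:2 B:1 rd:4 wr:1>
#1 ALU src=r1,r6 dispatched  <A:0 Mu:2 Ld:2 B:1 rd:2 wr:0>
#2 BR src=- dispatched  <A:0 Mu:2 Ld:2 B:0 rd:2 wr:0>
#3 ALU src=r4,r0 held:FU  <A:0 Mu:2 Ld:2 B:0 rd:2 wr:0>
#4 MUL src=r4,r5 held:WR_PORT  <A:0 Mu:2 Ld:2 B:0 rd:2 wr:0>
#5 ALU src=r5,r6 held:FU  <A:0 Mu:2 Ld:2 B:0 rd:2 wr:0>

reason(slot 4) = WR_PORT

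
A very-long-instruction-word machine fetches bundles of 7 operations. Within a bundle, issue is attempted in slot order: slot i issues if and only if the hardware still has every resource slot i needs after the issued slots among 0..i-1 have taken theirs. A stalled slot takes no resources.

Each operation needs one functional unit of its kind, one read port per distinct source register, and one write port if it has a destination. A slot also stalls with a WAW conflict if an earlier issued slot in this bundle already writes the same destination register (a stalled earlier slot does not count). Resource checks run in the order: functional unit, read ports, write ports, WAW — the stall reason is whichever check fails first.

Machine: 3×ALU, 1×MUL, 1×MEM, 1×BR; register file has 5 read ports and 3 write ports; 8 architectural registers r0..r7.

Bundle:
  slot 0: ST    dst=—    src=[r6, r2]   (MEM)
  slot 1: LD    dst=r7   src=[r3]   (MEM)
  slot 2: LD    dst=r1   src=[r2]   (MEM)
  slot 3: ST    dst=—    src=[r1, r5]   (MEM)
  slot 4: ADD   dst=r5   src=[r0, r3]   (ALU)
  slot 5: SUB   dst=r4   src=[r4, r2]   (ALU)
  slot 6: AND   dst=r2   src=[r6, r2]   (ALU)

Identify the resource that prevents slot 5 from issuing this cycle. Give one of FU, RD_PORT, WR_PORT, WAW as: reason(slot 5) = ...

reason(slot 5) = RD_PORT

  0. MEM ⇒ go  {3A/1Mu/0Ld/1B | 3r 3w}
  1. MEM→r7 ⇒ no(FU)  {3A/1Mu/0Ld/1B | 3r 3w}
  2. MEM→r1 ⇒ no(FU)  {3A/1Mu/0Ld/1B | 3r 3w}
  3. MEM ⇒ no(FU)  {3A/1Mu/0Ld/1B | 3r 3w}
  4. ALU→r5 ⇒ go  {2A/1Mu/0Ld/1B | 1r 2w}
  5. ALU→r4 ⇒ no(RD_PORT)  {2A/1Mu/0Ld/1B | 1r 2w}
  6. ALU→r2 ⇒ no(RD_PORT)  {2A/1Mu/0Ld/1B | 1r 2w}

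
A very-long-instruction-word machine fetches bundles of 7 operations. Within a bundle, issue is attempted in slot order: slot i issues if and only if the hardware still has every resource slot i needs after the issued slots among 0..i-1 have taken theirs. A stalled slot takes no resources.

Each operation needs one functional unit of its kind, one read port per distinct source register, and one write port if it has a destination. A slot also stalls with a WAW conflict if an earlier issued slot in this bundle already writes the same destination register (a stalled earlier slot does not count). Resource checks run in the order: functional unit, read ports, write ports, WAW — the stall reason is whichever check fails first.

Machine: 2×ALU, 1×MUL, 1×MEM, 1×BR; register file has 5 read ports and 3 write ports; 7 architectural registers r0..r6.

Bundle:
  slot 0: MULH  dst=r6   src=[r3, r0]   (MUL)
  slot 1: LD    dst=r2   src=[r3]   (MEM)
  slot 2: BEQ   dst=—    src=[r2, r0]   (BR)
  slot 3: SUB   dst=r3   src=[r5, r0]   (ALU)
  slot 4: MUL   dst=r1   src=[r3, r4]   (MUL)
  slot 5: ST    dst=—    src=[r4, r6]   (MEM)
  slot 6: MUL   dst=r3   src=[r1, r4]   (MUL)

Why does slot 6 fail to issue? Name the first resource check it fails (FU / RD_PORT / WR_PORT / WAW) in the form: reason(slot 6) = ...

[0] MUL needs rd=2 wr=1: ok; after: ALU=2 MUL=0 MEM=1 BR=1, R=3, W=2
[1] MEM needs rd=1 wr=1: ok; after: ALU=2 MUL=0 MEM=0 BR=1, R=2, W=1
[2] BR needs rd=2 wr=0: ok; after: ALU=2 MUL=0 MEM=0 BR=0, R=0, W=1
[3] ALU needs rd=2 wr=1: RD_PORT; after: ALU=2 MUL=0 MEM=0 BR=0, R=0, W=1
[4] MUL needs rd=2 wr=1: FU; after: ALU=2 MUL=0 MEM=0 BR=0, R=0, W=1
[5] MEM needs rd=2 wr=0: FU; after: ALU=2 MUL=0 MEM=0 BR=0, R=0, W=1
[6] MUL needs rd=2 wr=1: FU; after: ALU=2 MUL=0 MEM=0 BR=0, R=0, W=1

reason(slot 6) = FU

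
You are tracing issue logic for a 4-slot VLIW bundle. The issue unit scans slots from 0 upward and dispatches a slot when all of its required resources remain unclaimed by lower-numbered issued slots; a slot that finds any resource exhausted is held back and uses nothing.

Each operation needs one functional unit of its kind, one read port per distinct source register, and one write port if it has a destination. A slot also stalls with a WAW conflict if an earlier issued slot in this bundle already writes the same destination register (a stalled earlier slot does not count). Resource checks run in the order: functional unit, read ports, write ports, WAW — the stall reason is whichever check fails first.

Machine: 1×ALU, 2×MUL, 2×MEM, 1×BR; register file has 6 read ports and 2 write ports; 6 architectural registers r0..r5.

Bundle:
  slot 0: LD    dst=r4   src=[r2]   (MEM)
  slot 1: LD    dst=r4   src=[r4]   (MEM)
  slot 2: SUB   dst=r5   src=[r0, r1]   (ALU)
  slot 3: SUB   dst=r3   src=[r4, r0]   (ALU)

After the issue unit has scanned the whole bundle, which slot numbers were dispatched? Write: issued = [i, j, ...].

[0] MEM needs rd=1 wr=1: ok; after: ALU=1 MUL=2 MEM=1 BR=1, R=5, W=1
[1] MEM needs rd=1 wr=1: WAW; after: ALU=1 MUL=2 MEM=1 BR=1, R=5, W=1
[2] ALU needs rd=2 wr=1: ok; after: ALU=0 MUL=2 MEM=1 BR=1, R=3, W=0
[3] ALU needs rd=2 wr=1: FU; after: ALU=0 MUL=2 MEM=1 BR=1, R=3, W=0

issued = [0, 2]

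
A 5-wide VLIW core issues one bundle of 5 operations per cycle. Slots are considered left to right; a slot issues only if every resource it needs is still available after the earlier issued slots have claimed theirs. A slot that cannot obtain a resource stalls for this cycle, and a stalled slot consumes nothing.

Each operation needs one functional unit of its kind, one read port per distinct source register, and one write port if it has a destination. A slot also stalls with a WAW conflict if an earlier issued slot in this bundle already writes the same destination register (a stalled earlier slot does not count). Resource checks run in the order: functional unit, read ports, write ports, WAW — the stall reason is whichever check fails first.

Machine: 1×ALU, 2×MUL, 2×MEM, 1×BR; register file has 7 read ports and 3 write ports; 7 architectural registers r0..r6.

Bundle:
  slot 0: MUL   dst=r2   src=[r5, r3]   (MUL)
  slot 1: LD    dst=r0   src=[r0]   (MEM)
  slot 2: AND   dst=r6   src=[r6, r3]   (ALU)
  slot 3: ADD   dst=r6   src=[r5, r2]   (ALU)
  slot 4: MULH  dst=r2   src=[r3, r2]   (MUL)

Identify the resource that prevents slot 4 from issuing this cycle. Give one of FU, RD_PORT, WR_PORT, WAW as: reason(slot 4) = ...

reason(slot 4) = WR_PORT

slot 0 (MUL): ISSUE — free A1,Mu1,Ld2,B1 rp5 wp2
slot 1 (MEM): ISSUE — free A1,Mu1,Ld1,B1 rp4 wp1
slot 2 (ALU): ISSUE — free A0,Mu1,Ld1,B1 rp2 wp0
slot 3 (ALU): stall FU — free A0,Mu1,Ld1,B1 rp2 wp0
slot 4 (MUL): stall WR_PORT — free A0,Mu1,Ld1,B1 rp2 wp0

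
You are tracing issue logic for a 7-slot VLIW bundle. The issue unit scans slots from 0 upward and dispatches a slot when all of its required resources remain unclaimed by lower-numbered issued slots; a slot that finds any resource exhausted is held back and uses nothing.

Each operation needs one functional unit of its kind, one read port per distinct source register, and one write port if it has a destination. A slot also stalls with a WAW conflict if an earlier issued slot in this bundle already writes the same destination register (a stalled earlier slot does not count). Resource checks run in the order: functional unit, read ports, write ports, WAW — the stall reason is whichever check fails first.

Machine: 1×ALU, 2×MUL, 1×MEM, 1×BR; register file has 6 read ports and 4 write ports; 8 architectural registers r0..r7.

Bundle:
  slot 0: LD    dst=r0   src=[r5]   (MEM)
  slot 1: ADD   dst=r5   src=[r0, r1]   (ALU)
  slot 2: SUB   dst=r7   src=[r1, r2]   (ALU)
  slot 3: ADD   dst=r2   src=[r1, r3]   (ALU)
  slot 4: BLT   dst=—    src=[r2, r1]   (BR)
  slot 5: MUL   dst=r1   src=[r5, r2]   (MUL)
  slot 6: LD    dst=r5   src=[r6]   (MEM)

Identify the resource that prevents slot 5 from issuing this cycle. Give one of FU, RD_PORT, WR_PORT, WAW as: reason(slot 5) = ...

reason(slot 5) = RD_PORT

slot 0 (MEM): ISSUE — free A1,Mu2,Ld0,B1 rp5 wp3
slot 1 (ALU): ISSUE — free A0,Mu2,Ld0,B1 rp3 wp2
slot 2 (ALU): stall FU — free A0,Mu2,Ld0,B1 rp3 wp2
slot 3 (ALU): stall FU — free A0,Mu2,Ld0,B1 rp3 wp2
slot 4 (BR): ISSUE — free A0,Mu2,Ld0,B0 rp1 wp2
slot 5 (MUL): stall RD_PORT — free A0,Mu2,Ld0,B0 rp1 wp2
slot 6 (MEM): stall FU — free A0,Mu2,Ld0,B0 rp1 wp2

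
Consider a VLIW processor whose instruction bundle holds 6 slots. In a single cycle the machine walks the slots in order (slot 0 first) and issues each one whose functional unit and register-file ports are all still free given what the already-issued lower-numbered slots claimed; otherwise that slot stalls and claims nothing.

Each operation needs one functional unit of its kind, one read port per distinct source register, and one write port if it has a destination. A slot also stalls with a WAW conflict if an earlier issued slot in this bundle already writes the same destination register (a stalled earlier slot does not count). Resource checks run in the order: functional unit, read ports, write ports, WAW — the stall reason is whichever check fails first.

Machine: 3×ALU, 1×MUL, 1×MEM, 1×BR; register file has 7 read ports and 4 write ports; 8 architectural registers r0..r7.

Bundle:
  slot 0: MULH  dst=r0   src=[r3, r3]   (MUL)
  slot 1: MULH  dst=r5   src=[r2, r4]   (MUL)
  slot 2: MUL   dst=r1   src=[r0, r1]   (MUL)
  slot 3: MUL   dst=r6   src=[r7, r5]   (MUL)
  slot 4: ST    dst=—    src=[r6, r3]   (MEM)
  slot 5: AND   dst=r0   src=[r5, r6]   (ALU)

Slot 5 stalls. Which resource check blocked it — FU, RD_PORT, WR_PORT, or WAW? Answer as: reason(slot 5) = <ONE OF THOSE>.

reason(slot 5) = WAW

  0. MUL→r0 ⇒ go  {3A/0Mu/1Ld/1B | 6r 3w}
  1. MUL→r5 ⇒ no(FU)  {3A/0Mu/1Ld/1B | 6r 3w}
  2. MUL→r1 ⇒ no(FU)  {3A/0Mu/1Ld/1B | 6r 3w}
  3. MUL→r6 ⇒ no(FU)  {3A/0Mu/1Ld/1B | 6r 3w}
  4. MEM ⇒ go  {3A/0Mu/0Ld/1B | 4r 3w}
  5. ALU→r0 ⇒ no(WAW)  {3A/0Mu/0Ld/1B | 4r 3w}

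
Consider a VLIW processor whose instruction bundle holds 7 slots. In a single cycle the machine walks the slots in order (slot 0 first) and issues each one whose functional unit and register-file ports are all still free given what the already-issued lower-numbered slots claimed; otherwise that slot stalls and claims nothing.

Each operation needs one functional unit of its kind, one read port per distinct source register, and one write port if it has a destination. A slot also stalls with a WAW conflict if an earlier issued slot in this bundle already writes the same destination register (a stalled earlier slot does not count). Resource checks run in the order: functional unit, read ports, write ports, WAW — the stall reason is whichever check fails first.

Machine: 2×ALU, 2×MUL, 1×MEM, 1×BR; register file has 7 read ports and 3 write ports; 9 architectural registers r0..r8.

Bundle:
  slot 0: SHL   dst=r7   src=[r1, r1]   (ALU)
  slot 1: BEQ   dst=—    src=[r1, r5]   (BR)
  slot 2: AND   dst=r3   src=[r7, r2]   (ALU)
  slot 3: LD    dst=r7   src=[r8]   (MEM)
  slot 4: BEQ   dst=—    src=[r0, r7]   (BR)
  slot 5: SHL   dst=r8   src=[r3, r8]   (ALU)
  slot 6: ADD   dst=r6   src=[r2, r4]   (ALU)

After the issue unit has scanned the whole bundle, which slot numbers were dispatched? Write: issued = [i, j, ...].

issued = [0, 1, 2]

#0 ALU src=r1,r1 dispatched  <A:1 Mu:2 Ld:1 B:1 rd:6 wr:2>
#1 BR src=r1,r5 dispatched  <A:1 Mu:2 Ld:1 B:0 rd:4 wr:2>
#2 ALU src=r7,r2 dispatched  <A:0 Mu:2 Ld:1 B:0 rd:2 wr:1>
#3 MEM src=r8 held:WAW  <A:0 Mu:2 Ld:1 B:0 rd:2 wr:1>
#4 BR src=r0,r7 held:FU  <A:0 Mu:2 Ld:1 B:0 rd:2 wr:1>
#5 ALU src=r3,r8 held:FU  <A:0 Mu:2 Ld:1 B:0 rd:2 wr:1>
#6 ALU src=r2,r4 held:FU  <A:0 Mu:2 Ld:1 B:0 rd:2 wr:1>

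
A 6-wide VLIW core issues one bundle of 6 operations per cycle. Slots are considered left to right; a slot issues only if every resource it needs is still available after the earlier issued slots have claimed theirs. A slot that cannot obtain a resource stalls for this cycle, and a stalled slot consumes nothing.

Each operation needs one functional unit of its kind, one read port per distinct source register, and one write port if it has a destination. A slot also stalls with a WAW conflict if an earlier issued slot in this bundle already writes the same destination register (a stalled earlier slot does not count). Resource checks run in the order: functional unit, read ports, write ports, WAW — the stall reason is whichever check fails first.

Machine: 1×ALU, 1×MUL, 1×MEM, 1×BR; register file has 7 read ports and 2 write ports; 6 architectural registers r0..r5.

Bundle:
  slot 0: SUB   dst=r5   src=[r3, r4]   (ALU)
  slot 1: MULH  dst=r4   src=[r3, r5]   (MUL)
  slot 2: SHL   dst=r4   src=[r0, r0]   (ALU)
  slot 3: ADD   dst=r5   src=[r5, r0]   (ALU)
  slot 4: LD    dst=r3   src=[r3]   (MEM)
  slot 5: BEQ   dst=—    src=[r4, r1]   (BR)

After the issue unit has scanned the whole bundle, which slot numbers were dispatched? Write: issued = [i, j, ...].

#0 ALU src=r3,r4 dispatched  <A:0 Mu:1 Ld:1 B:1 rd:5 wr:1>
#1 MUL src=r3,r5 dispatched  <A:0 Mu:0 Ld:1 B:1 rd:3 wr:0>
#2 ALU src=r0,r0 held:FU  <A:0 Mu:0 Ld:1 B:1 rd:3 wr:0>
#3 ALU src=r5,r0 held:FU  <A:0 Mu:0 Ld:1 B:1 rd:3 wr:0>
#4 MEM src=r3 held:WR_PORT  <A:0 Mu:0 Ld:1 B:1 rd:3 wr:0>
#5 BR src=r4,r1 dispatched  <A:0 Mu:0 Ld:1 B:0 rd:1 wr:0>

issued = [0, 1, 5]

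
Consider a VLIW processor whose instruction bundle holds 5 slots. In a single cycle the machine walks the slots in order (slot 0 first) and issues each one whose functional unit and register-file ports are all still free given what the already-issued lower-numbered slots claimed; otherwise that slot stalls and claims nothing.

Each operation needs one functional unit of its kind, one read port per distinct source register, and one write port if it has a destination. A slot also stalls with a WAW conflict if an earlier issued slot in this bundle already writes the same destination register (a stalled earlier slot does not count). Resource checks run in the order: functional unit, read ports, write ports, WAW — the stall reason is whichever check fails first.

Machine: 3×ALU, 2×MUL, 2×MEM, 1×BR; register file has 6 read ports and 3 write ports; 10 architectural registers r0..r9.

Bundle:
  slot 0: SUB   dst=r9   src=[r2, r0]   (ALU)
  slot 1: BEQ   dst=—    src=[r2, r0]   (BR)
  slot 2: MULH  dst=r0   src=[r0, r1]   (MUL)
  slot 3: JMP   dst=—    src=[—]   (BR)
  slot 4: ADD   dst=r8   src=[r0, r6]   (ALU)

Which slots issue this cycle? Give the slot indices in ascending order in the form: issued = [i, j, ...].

#0 ALU src=r2,r0 dispatched  <A:2 Mu:2 Ld:2 B:1 rd:4 wr:2>
#1 BR src=r2,r0 dispatched  <A:2 Mu:2 Ld:2 B:0 rd:2 wr:2>
#2 MUL src=r0,r1 dispatched  <A:2 Mu:1 Ld:2 B:0 rd:0 wr:1>
#3 BR src=- held:FU  <A:2 Mu:1 Ld:2 B:0 rd:0 wr:1>
#4 ALU src=r0,r6 held:RD_PORT  <A:2 Mu:1 Ld:2 B:0 rd:0 wr:1>

issued = [0, 1, 2]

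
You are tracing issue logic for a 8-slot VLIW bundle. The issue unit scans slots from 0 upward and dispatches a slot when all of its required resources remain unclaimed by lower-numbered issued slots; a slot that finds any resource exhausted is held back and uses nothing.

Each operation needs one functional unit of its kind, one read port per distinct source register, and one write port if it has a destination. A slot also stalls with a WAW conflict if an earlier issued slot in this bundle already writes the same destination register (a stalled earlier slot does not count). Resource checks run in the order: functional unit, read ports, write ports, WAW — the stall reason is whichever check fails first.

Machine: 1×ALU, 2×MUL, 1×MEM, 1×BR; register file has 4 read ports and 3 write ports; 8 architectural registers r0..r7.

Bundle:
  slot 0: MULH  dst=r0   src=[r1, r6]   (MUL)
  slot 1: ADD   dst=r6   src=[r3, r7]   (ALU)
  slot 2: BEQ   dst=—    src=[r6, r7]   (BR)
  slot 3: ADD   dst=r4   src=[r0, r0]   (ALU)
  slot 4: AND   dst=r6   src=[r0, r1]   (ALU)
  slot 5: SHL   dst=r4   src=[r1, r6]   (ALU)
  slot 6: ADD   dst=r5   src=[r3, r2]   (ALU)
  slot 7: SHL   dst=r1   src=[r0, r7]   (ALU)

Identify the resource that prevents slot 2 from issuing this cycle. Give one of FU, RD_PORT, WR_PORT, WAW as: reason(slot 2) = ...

reason(slot 2) = RD_PORT

slot 0 (MUL): ISSUE — free A1,Mu1,Ld1,B1 rp2 wp2
slot 1 (ALU): ISSUE — free A0,Mu1,Ld1,B1 rp0 wp1
slot 2 (BR): stall RD_PORT — free A0,Mu1,Ld1,B1 rp0 wp1
slot 3 (ALU): stall FU — free A0,Mu1,Ld1,B1 rp0 wp1
slot 4 (ALU): stall FU — free A0,Mu1,Ld1,B1 rp0 wp1
slot 5 (ALU): stall FU — free A0,Mu1,Ld1,B1 rp0 wp1
slot 6 (ALU): stall FU — free A0,Mu1,Ld1,B1 rp0 wp1
slot 7 (ALU): stall FU — free A0,Mu1,Ld1,B1 rp0 wp1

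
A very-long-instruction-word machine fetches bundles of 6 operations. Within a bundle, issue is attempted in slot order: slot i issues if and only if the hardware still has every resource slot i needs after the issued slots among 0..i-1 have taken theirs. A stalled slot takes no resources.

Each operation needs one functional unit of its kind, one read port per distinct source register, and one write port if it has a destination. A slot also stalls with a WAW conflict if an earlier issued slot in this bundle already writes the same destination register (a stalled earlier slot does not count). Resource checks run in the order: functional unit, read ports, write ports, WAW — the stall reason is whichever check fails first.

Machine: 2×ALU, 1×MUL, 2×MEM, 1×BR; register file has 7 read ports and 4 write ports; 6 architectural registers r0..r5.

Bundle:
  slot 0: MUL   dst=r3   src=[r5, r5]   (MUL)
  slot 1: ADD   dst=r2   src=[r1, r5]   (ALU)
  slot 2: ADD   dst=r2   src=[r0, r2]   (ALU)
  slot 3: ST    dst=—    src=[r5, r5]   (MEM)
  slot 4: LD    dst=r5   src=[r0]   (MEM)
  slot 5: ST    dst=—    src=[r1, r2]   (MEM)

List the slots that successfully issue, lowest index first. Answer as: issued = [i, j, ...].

[0] MUL needs rd=1 wr=1: ok; after: ALU=2 MUL=0 MEM=2 BR=1, R=6, W=3
[1] ALU needs rd=2 wr=1: ok; after: ALU=1 MUL=0 MEM=2 BR=1, R=4, W=2
[2] ALU needs rd=2 wr=1: WAW; after: ALU=1 MUL=0 MEM=2 BR=1, R=4, W=2
[3] MEM needs rd=1 wr=0: ok; after: ALU=1 MUL=0 MEM=1 BR=1, R=3, W=2
[4] MEM needs rd=1 wr=1: ok; after: ALU=1 MUL=0 MEM=0 BR=1, R=2, W=1
[5] MEM needs rd=2 wr=0: FU; after: ALU=1 MUL=0 MEM=0 BR=1, R=2, W=1

issued = [0, 1, 3, 4]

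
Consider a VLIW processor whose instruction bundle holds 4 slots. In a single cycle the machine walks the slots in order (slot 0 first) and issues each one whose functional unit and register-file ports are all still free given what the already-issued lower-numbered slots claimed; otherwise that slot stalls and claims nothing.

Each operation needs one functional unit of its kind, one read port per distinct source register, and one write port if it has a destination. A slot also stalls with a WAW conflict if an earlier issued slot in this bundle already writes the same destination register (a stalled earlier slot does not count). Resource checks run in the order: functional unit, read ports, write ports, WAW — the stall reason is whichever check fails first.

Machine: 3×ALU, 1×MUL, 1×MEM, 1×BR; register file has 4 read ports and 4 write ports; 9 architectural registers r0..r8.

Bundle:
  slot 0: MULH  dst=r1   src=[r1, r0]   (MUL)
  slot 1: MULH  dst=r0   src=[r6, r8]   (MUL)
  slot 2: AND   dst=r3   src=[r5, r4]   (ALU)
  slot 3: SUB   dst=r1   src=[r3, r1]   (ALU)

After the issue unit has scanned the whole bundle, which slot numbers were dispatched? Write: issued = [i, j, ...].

issued = [0, 2]

(0) want 1×MUL +2rd +1wr — yes → AL3|MU0|ME1|BR1|rd2|wr3
(1) want 1×MUL +2rd +1wr — FU → AL3|MU0|ME1|BR1|rd2|wr3
(2) want 1×ALU +2rd +1wr — yes → AL2|MU0|ME1|BR1|rd0|wr2
(3) want 1×ALU +2rd +1wr — RD_PORT → AL2|MU0|ME1|BR1|rd0|wr2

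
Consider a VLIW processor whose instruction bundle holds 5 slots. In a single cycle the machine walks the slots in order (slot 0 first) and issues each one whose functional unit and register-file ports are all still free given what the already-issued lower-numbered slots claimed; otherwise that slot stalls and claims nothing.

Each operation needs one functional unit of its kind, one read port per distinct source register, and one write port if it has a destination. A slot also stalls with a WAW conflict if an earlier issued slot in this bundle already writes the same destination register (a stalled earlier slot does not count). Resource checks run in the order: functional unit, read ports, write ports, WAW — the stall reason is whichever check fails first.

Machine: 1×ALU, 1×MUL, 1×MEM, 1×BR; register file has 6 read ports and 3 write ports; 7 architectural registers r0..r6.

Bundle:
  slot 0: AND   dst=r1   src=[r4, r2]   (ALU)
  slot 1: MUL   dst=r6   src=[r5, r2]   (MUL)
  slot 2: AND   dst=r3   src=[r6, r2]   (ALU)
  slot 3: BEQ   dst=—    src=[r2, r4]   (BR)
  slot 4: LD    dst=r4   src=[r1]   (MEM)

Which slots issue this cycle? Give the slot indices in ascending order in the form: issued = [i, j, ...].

[0] ALU needs rd=2 wr=1: ok; after: ALU=0 MUL=1 MEM=1 BR=1, R=4, W=2
[1] MUL needs rd=2 wr=1: ok; after: ALU=0 MUL=0 MEM=1 BR=1, R=2, W=1
[2] ALU needs rd=2 wr=1: FU; after: ALU=0 MUL=0 MEM=1 BR=1, R=2, W=1
[3] BR needs rd=2 wr=0: ok; after: ALU=0 MUL=0 MEM=1 BR=0, R=0, W=1
[4] MEM needs rd=1 wr=1: RD_PORT; after: ALU=0 MUL=0 MEM=1 BR=0, R=0, W=1

issued = [0, 1, 3]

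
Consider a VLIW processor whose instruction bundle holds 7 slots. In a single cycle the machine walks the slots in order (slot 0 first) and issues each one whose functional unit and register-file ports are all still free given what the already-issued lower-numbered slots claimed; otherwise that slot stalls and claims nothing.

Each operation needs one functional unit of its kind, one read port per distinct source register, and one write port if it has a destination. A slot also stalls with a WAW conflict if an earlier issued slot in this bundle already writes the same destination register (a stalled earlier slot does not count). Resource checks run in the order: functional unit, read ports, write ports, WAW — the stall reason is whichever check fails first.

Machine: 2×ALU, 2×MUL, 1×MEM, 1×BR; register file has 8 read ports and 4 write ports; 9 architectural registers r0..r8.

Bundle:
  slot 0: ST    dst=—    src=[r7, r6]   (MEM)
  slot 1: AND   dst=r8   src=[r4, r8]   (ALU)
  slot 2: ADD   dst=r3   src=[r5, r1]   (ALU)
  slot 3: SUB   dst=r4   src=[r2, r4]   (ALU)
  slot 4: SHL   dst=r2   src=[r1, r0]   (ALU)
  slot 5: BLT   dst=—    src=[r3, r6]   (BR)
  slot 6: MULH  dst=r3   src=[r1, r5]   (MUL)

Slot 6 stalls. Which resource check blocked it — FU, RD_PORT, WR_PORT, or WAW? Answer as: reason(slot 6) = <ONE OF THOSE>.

reason(slot 6) = RD_PORT

#0 MEM src=r7,r6 dispatched  <A:2 Mu:2 Ld:0 B:1 rd:6 wr:4>
#1 ALU src=r4,r8 dispatched  <A:1 Mu:2 Ld:0 B:1 rd:4 wr:3>
#2 ALU src=r5,r1 dispatched  <A:0 Mu:2 Ld:0 B:1 rd:2 wr:2>
#3 ALU src=r2,r4 held:FU  <A:0 Mu:2 Ld:0 B:1 rd:2 wr:2>
#4 ALU src=r1,r0 held:FU  <A:0 Mu:2 Ld:0 B:1 rd:2 wr:2>
#5 BR src=r3,r6 dispatched  <A:0 Mu:2 Ld:0 B:0 rd:0 wr:2>
#6 MUL src=r1,r5 held:RD_PORT  <A:0 Mu:2 Ld:0 B:0 rd:0 wr:2>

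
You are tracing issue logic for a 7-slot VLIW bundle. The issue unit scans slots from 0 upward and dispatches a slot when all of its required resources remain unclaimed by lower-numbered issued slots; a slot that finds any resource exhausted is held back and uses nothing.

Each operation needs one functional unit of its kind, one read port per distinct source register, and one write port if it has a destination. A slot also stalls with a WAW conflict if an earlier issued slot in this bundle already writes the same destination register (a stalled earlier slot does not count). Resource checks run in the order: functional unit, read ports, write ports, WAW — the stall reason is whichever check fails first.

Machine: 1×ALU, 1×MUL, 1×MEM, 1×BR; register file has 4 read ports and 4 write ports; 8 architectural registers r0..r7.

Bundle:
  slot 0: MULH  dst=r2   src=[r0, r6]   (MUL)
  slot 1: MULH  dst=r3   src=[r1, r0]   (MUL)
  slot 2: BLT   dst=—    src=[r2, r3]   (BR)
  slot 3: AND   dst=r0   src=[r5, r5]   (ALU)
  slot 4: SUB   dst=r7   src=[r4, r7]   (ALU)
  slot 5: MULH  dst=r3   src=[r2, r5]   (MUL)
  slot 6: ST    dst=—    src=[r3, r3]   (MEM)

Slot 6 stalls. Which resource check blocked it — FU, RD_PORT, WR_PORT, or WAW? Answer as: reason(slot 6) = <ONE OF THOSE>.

(0) want 1×MUL +2rd +1wr — yes → AL1|MU0|ME1|BR1|rd2|wr3
(1) want 1×MUL +2rd +1wr — FU → AL1|MU0|ME1|BR1|rd2|wr3
(2) want 1×BR +2rd +0wr — yes → AL1|MU0|ME1|BR0|rd0|wr3
(3) want 1×ALU +1rd +1wr — RD_PORT → AL1|MU0|ME1|BR0|rd0|wr3
(4) want 1×ALU +2rd +1wr — RD_PORT → AL1|MU0|ME1|BR0|rd0|wr3
(5) want 1×MUL +2rd +1wr — FU → AL1|MU0|ME1|BR0|rd0|wr3
(6) want 1×MEM +1rd +0wr — RD_PORT → AL1|MU0|ME1|BR0|rd0|wr3

reason(slot 6) = RD_PORT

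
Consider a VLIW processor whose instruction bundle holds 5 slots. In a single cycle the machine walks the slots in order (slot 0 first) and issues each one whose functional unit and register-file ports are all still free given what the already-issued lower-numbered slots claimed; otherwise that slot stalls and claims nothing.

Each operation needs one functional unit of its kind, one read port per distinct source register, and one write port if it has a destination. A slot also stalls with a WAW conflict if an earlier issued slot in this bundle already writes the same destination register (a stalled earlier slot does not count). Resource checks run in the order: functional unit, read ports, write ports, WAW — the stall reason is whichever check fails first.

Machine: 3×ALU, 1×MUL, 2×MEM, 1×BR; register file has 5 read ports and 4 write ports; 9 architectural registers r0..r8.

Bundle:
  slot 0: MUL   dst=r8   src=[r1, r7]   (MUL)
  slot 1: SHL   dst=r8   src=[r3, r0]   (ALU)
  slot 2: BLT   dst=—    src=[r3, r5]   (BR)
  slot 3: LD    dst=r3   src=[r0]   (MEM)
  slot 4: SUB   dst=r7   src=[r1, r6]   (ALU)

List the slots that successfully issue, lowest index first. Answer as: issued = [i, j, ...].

issued = [0, 2, 3]

(0) want 1×MUL +2rd +1wr — yes → AL3|MU0|ME2|BR1|rd3|wr3
(1) want 1×ALU +2rd +1wr — WAW → AL3|MU0|ME2|BR1|rd3|wr3
(2) want 1×BR +2rd +0wr — yes → AL3|MU0|ME2|BR0|rd1|wr3
(3) want 1×MEM +1rd +1wr — yes → AL3|MU0|ME1|BR0|rd0|wr2
(4) want 1×ALU +2rd +1wr — RD_PORT → AL3|MU0|ME1|BR0|rd0|wr2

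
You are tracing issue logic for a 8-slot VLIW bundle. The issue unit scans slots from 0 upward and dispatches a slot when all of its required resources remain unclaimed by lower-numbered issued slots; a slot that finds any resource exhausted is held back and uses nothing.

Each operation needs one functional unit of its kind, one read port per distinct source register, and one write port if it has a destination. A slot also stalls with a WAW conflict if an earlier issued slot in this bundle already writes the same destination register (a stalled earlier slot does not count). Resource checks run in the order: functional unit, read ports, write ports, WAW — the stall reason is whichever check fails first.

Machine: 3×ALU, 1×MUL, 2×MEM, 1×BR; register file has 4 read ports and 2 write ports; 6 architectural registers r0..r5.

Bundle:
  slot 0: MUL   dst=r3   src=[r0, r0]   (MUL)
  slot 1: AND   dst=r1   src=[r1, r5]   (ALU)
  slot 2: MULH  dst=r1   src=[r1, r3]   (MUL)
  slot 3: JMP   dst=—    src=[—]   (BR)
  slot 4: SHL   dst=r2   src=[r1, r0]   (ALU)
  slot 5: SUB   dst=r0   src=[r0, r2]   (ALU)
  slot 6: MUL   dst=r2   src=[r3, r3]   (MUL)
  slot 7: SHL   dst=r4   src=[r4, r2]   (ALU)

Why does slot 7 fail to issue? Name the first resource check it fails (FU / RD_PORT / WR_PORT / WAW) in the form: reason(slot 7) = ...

[0] MUL needs rd=1 wr=1: ok; after: ALU=3 MUL=0 MEM=2 BR=1, R=3, W=1
[1] ALU needs rd=2 wr=1: ok; after: ALU=2 MUL=0 MEM=2 BR=1, R=1, W=0
[2] MUL needs rd=2 wr=1: FU; after: ALU=2 MUL=0 MEM=2 BR=1, R=1, W=0
[3] BR needs rd=0 wr=0: ok; after: ALU=2 MUL=0 MEM=2 BR=0, R=1, W=0
[4] ALU needs rd=2 wr=1: RD_PORT; after: ALU=2 MUL=0 MEM=2 BR=0, R=1, W=0
[5] ALU needs rd=2 wr=1: RD_PORT; after: ALU=2 MUL=0 MEM=2 BR=0, R=1, W=0
[6] MUL needs rd=1 wr=1: FU; after: ALU=2 MUL=0 MEM=2 BR=0, R=1, W=0
[7] ALU needs rd=2 wr=1: RD_PORT; after: ALU=2 MUL=0 MEM=2 BR=0, R=1, W=0

reason(slot 7) = RD_PORT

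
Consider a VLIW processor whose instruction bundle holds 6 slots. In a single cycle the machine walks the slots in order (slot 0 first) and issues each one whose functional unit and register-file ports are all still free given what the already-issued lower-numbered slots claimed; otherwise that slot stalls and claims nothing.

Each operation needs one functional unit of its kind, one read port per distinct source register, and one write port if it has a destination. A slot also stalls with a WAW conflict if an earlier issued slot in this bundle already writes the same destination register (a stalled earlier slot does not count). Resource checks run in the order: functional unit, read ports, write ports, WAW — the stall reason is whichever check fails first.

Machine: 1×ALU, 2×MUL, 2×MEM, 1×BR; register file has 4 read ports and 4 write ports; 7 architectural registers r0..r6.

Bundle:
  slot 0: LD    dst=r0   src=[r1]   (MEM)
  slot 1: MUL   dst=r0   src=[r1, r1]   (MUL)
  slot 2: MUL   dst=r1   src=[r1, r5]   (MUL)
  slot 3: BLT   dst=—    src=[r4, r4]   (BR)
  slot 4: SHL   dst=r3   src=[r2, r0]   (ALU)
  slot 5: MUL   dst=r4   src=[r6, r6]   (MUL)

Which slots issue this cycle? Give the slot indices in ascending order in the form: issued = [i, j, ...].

(0) want 1×MEM +1rd +1wr — yes → AL1|MU2|ME1|BR1|rd3|wr3
(1) want 1×MUL +1rd +1wr — WAW → AL1|MU2|ME1|BR1|rd3|wr3
(2) want 1×MUL +2rd +1wr — yes → AL1|MU1|ME1|BR1|rd1|wr2
(3) want 1×BR +1rd +0wr — yes → AL1|MU1|ME1|BR0|rd0|wr2
(4) want 1×ALU +2rd +1wr — RD_PORT → AL1|MU1|ME1|BR0|rd0|wr2
(5) want 1×MUL +1rd +1wr — RD_PORT → AL1|MU1|ME1|BR0|rd0|wr2

issued = [0, 2, 3]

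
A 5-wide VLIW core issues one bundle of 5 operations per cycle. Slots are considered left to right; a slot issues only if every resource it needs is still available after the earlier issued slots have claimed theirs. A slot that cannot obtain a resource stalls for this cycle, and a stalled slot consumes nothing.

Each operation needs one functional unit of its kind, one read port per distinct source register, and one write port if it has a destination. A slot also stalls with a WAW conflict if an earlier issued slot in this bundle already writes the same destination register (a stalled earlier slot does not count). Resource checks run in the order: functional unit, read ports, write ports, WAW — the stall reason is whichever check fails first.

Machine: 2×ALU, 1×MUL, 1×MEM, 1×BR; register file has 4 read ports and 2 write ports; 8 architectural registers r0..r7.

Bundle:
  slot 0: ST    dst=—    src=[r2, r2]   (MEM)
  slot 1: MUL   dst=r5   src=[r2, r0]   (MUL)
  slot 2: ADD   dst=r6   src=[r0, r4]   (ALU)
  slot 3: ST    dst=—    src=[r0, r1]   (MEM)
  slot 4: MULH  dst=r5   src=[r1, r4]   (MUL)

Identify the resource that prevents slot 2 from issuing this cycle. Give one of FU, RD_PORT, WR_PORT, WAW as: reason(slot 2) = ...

reason(slot 2) = RD_PORT

(0) want 1×MEM +1rd +0wr — yes → AL2|MU1|ME0|BR1|rd3|wr2
(1) want 1×MUL +2rd +1wr — yes → AL2|MU0|ME0|BR1|rd1|wr1
(2) want 1×ALU +2rd +1wr — RD_PORT → AL2|MU0|ME0|BR1|rd1|wr1
(3) want 1×MEM +2rd +0wr — FU → AL2|MU0|ME0|BR1|rd1|wr1
(4) want 1×MUL +2rd +1wr — FU → AL2|MU0|ME0|BR1|rd1|wr1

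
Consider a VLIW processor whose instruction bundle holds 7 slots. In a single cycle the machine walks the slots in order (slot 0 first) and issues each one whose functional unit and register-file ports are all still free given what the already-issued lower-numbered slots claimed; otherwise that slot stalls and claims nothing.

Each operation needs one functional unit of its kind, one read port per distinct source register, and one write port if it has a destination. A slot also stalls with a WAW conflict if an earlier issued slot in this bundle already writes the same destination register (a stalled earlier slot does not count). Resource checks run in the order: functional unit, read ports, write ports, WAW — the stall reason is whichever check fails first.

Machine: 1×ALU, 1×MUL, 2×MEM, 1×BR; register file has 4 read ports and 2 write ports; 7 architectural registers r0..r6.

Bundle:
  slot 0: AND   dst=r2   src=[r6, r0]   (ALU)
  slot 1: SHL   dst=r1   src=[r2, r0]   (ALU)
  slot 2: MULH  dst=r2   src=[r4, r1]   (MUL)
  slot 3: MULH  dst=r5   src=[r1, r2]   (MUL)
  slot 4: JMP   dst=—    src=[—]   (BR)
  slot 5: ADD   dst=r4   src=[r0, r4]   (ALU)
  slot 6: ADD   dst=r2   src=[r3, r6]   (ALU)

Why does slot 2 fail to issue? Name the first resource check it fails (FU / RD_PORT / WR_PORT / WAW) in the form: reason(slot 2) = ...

  0. ALU→r2 ⇒ go  {0A/1Mu/2Ld/1B | 2r 1w}
  1. ALU→r1 ⇒ no(FU)  {0A/1Mu/2Ld/1B | 2r 1w}
  2. MUL→r2 ⇒ no(WAW)  {0A/1Mu/2Ld/1B | 2r 1w}
  3. MUL→r5 ⇒ go  {0A/0Mu/2Ld/1B | 0r 0w}
  4. BR ⇒ go  {0A/0Mu/2Ld/0B | 0r 0w}
  5. ALU→r4 ⇒ no(FU)  {0A/0Mu/2Ld/0B | 0r 0w}
  6. ALU→r2 ⇒ no(FU)  {0A/0Mu/2Ld/0B | 0r 0w}

reason(slot 2) = WAW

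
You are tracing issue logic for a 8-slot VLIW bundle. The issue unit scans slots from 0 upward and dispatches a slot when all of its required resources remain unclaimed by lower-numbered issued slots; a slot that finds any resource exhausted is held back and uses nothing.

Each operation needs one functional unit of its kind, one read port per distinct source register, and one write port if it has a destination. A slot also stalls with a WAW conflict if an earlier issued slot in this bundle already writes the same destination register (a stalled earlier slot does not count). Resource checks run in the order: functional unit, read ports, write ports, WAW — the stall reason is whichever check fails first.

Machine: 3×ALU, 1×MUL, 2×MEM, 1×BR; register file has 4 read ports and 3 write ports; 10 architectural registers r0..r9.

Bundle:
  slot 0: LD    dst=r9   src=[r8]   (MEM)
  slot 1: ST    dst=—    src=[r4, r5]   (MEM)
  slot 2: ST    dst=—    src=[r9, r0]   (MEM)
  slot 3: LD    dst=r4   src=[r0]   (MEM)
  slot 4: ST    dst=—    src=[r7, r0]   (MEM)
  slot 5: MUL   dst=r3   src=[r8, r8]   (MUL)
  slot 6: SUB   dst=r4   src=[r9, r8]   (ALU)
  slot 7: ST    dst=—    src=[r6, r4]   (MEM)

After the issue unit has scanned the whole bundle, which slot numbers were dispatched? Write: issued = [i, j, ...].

[0] MEM needs rd=1 wr=1: ok; after: ALU=3 MUL=1 MEM=1 BR=1, R=3, W=2
[1] MEM needs rd=2 wr=0: ok; after: ALU=3 MUL=1 MEM=0 BR=1, R=1, W=2
[2] MEM needs rd=2 wr=0: FU; after: ALU=3 MUL=1 MEM=0 BR=1, R=1, W=2
[3] MEM needs rd=1 wr=1: FU; after: ALU=3 MUL=1 MEM=0 BR=1, R=1, W=2
[4] MEM needs rd=2 wr=0: FU; after: ALU=3 MUL=1 MEM=0 BR=1, R=1, W=2
[5] MUL needs rd=1 wr=1: ok; after: ALU=3 MUL=0 MEM=0 BR=1, R=0, W=1
[6] ALU needs rd=2 wr=1: RD_PORT; after: ALU=3 MUL=0 MEM=0 BR=1, R=0, W=1
[7] MEM needs rd=2 wr=0: FU; after: ALU=3 MUL=0 MEM=0 BR=1, R=0, W=1

issued = [0, 1, 5]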